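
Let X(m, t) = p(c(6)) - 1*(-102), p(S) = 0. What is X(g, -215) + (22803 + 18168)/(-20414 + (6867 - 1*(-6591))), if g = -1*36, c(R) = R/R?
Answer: 668541/6956 ≈ 96.110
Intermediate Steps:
c(R) = 1
g = -36
X(m, t) = 102 (X(m, t) = 0 - 1*(-102) = 0 + 102 = 102)
X(g, -215) + (22803 + 18168)/(-20414 + (6867 - 1*(-6591))) = 102 + (22803 + 18168)/(-20414 + (6867 - 1*(-6591))) = 102 + 40971/(-20414 + (6867 + 6591)) = 102 + 40971/(-20414 + 13458) = 102 + 40971/(-6956) = 102 + 40971*(-1/6956) = 102 - 40971/6956 = 668541/6956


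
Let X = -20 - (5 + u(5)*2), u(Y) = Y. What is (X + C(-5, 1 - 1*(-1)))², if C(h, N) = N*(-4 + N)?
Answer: 1521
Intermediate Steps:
X = -35 (X = -20 - (5 + 5*2) = -20 - (5 + 10) = -20 - 1*15 = -20 - 15 = -35)
(X + C(-5, 1 - 1*(-1)))² = (-35 + (1 - 1*(-1))*(-4 + (1 - 1*(-1))))² = (-35 + (1 + 1)*(-4 + (1 + 1)))² = (-35 + 2*(-4 + 2))² = (-35 + 2*(-2))² = (-35 - 4)² = (-39)² = 1521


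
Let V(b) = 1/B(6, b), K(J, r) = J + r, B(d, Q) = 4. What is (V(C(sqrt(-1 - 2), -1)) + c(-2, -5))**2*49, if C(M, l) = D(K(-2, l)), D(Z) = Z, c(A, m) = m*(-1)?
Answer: 21609/16 ≈ 1350.6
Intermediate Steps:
c(A, m) = -m
C(M, l) = -2 + l
V(b) = 1/4
(V(C(sqrt(-1 - 2), -1)) + c(-2, -5))**2*49 = (1/4 - 1*(-5))**2*49 = (1/4 + 5)**2*49 = (21/4)**2*49 = (441/16)*49 = 21609/16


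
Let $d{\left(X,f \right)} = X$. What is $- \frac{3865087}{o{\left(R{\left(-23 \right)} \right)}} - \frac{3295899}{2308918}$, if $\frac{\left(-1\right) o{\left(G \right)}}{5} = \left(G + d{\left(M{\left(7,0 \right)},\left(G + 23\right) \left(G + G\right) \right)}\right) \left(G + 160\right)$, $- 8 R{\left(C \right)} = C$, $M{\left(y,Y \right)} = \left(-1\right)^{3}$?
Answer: $\frac{570824720805649}{225639011550} \approx 2529.8$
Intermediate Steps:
$M{\left(y,Y \right)} = -1$
$R{\left(C \right)} = - \frac{C}{8}$
$o{\left(G \right)} = - 5 \left(-1 + G\right) \left(160 + G\right)$ ($o{\left(G \right)} = - 5 \left(G - 1\right) \left(G + 160\right) = - 5 \left(-1 + G\right) \left(160 + G\right)$)
$- \frac{3865087}{o{\left(R{\left(-23 \right)} \right)}} - \frac{3295899}{2308918} = - \frac{3865087}{800 - 795 \left(\left(- \frac{1}{8}\right) \left(-23\right)\right) - 5 \left(\left(- \frac{1}{8}\right) \left(-23\right)\right)^{2}} - \frac{3295899}{2308918} = - \frac{3865087}{800 - \frac{18285}{8} - 5 \left(\frac{23}{8}\right)^{2}} - \frac{3295899}{2308918} = - \frac{3865087}{800 - \frac{18285}{8} - \frac{2645}{64}} - \frac{3295899}{2308918} = - \frac{3865087}{- \frac{97725}{64}} - \frac{3295899}{2308918} = \left(-3865087\right) \left(- \frac{64}{97725}\right) - \frac{3295899}{2308918} = \frac{247365568}{97725} - \frac{3295899}{2308918} = \frac{570824720805649}{225639011550}$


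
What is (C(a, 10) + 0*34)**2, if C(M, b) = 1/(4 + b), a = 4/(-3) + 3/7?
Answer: 1/196 ≈ 0.0051020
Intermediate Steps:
a = -19/21 (a = 4*(-1/3) + 3*(1/7) = -4/3 + 3/7 = -19/21 ≈ -0.90476)
(C(a, 10) + 0*34)**2 = (1/(4 + 10) + 0*34)**2 = (1/14 + 0)**2 = (1/14)**2 = 1/196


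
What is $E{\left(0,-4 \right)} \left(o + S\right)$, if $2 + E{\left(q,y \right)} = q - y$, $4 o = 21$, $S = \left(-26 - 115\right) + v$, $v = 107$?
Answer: $- \frac{115}{2} \approx -57.5$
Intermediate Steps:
$S = -34$ ($S = \left(-26 - 115\right) + 107 = -141 + 107 = -34$)
$o = \frac{21}{4}$ ($o = \frac{1}{4} \cdot 21 = \frac{21}{4} \approx 5.25$)
$E{\left(q,y \right)} = -2 + q - y$ ($E{\left(q,y \right)} = -2 + \left(q - y\right) = -2 + q - y$)
$E{\left(0,-4 \right)} \left(o + S\right) = \left(-2 + 0 - -4\right) \left(\frac{21}{4} - 34\right) = \left(-2 + 0 + 4\right) \left(- \frac{115}{4}\right) = 2 \left(- \frac{115}{4}\right) = - \frac{115}{2}$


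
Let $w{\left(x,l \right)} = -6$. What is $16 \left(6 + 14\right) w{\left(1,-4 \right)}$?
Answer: $-1920$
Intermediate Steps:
$16 \left(6 + 14\right) w{\left(1,-4 \right)} = 16 \left(6 + 14\right) \left(-6\right) = 16 \cdot 20 \left(-6\right) = 320 \left(-6\right) = -1920$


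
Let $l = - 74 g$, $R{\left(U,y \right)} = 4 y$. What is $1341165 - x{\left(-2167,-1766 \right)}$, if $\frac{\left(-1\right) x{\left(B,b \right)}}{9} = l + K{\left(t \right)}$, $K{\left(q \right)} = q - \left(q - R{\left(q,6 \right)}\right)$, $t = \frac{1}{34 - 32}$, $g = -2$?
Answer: $1342713$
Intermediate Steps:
$t = \frac{1}{2} \approx 0.5$
$l = 148$ ($l = \left(-74\right) \left(-2\right) = 148$)
$K{\left(q \right)} = 24$ ($K{\left(q \right)} = q - \left(-24 + q\right) = 24$)
$x{\left(B,b \right)} = -1548$ ($x{\left(B,b \right)} = - 9 \left(148 + 24\right) = \left(-9\right) 172 = -1548$)
$1341165 - x{\left(-2167,-1766 \right)} = 1341165 - -1548 = 1341165 + 1548 = 1342713$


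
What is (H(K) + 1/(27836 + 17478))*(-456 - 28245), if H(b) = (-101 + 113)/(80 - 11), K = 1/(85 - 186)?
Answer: -5202888579/1042222 ≈ -4992.1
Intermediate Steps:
K = -1/101 (K = 1/(-101) = -1/101 ≈ -0.0099010)
H(b) = 4/23 (H(b) = 12/69 = 12*(1/69) = 4/23)
(H(K) + 1/(27836 + 17478))*(-456 - 28245) = (4/23 + 1/(27836 + 17478))*(-456 - 28245) = (4/23 + 1/45314)*(-28701) = (181279/1042222)*(-28701) = -5202888579/1042222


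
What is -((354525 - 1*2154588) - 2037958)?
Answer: 3838021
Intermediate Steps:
-((354525 - 1*2154588) - 2037958) = -((354525 - 2154588) - 2037958) = -(-1800063 - 2037958) = -1*(-3838021) = 3838021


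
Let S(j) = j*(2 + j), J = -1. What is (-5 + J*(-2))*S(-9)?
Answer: -189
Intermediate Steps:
(-5 + J*(-2))*S(-9) = (-5 - 1*(-2))*(-9*(2 - 9)) = (-5 + 2)*(-9*(-7)) = -3*63 = -189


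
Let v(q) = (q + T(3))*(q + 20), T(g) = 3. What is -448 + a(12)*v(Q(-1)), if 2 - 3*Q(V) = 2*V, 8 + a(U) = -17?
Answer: -24832/9 ≈ -2759.1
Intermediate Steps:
a(U) = -25 (a(U) = -8 - 17 = -25)
Q(V) = 2/3 - 2*V/3
v(q) = (3 + q)*(20 + q) (v(q) = (q + 3)*(q + 20) = (3 + q)*(20 + q))
-448 + a(12)*v(Q(-1)) = -448 - 25*(60 + (2/3 - 2/3*(-1))**2 + 23*(2/3 - 2/3*(-1))) = -448 - 25*(60 + (2/3 + 2/3)**2 + 23*(2/3 + 2/3)) = -448 - 25*(60 + (4/3)**2 + 23*(4/3)) = -448 - 25*(60 + 16/9 + 92/3) = -448 - 25*832/9 = -448 - 20800/9 = -24832/9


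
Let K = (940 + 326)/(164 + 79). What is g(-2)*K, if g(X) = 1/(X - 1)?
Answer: -422/243 ≈ -1.7366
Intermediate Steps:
g(X) = 1/(-1 + X)
K = 422/81 (K = 1266/243 = 1266*(1/243) = 422/81 ≈ 5.2099)
g(-2)*K = (422/81)/(-1 - 2) = (422/81)/(-3) = -1/3*422/81 = -422/243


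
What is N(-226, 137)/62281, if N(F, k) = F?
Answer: -226/62281 ≈ -0.0036287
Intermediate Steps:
N(-226, 137)/62281 = -226/62281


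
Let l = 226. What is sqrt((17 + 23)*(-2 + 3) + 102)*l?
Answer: 226*sqrt(142) ≈ 2693.1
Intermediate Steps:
sqrt((17 + 23)*(-2 + 3) + 102)*l = sqrt((17 + 23)*(-2 + 3) + 102)*226 = sqrt(40*1 + 102)*226 = sqrt(40 + 102)*226 = sqrt(142)*226 = 226*sqrt(142)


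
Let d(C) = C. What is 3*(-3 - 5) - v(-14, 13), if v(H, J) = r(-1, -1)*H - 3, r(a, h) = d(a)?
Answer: -35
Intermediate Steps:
r(a, h) = a
v(H, J) = -3 - H (v(H, J) = -H - 3 = -3 - H)
3*(-3 - 5) - v(-14, 13) = 3*(-3 - 5) - (-3 - 1*(-14)) = 3*(-8) - (-3 + 14) = -24 - 1*11 = -24 - 11 = -35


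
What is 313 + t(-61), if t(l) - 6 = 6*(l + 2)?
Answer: -35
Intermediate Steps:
t(l) = 18 + 6*l (t(l) = 6 + 6*(l + 2) = 6 + 6*(2 + l) = 6 + (12 + 6*l) = 18 + 6*l)
313 + t(-61) = 313 + (18 + 6*(-61)) = 313 + (18 - 366) = 313 - 348 = -35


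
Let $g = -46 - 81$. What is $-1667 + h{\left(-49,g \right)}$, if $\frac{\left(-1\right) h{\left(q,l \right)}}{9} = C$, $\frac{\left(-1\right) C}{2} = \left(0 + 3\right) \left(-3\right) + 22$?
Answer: $-1433$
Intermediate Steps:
$g = -127$
$C = -26$ ($C = - 2 \left(\left(0 + 3\right) \left(-3\right) + 22\right) = - 2 \left(3 \left(-3\right) + 22\right) = - 2 \left(-9 + 22\right) = \left(-2\right) 13 = -26$)
$h{\left(q,l \right)} = 234$ ($h{\left(q,l \right)} = \left(-9\right) \left(-26\right) = 234$)
$-1667 + h{\left(-49,g \right)} = -1667 + 234 = -1433$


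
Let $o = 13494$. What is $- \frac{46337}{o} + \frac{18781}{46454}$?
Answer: $- \frac{474777046}{156712569} \approx -3.0296$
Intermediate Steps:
$- \frac{46337}{o} + \frac{18781}{46454} = - \frac{46337}{13494} + \frac{18781}{46454} = - \frac{474777046}{156712569}$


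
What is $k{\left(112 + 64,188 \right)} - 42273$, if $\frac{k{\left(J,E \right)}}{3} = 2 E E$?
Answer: $169791$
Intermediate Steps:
$k{\left(J,E \right)} = 6 E^{2}$ ($k{\left(J,E \right)} = 3 \cdot 2 E E = 3 \cdot 2 E^{2} = 6 E^{2}$)
$k{\left(112 + 64,188 \right)} - 42273 = 6 \cdot 188^{2} - 42273 = 6 \cdot 35344 - 42273 = 212064 - 42273 = 169791$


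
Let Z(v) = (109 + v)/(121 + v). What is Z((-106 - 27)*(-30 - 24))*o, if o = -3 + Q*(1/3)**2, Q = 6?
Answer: -51037/21909 ≈ -2.3295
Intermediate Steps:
Z(v) = (109 + v)/(121 + v)
o = -7/3 (o = -3 + 6*(1/3)**2 = -3 + 6*(1/9) = -3 + 2/3 = -7/3 ≈ -2.3333)
Z((-106 - 27)*(-30 - 24))*o = ((109 + (-106 - 27)*(-30 - 24))/(121 + (-106 - 27)*(-30 - 24)))*(-7/3) = ((109 - 133*(-54))/(121 - 133*(-54)))*(-7/3) = ((109 + 7182)/(121 + 7182))*(-7/3) = (7291/7303)*(-7/3) = -51037/21909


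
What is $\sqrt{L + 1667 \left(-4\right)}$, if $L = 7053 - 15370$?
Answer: $9 i \sqrt{185} \approx 122.41 i$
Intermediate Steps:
$L = -8317$
$\sqrt{L + 1667 \left(-4\right)} = \sqrt{-8317 + 1667 \left(-4\right)} = \sqrt{-8317 - 6668} = \sqrt{-14985} = 9 i \sqrt{185}$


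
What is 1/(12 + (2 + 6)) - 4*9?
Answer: -719/20 ≈ -35.950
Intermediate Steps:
1/(12 + (2 + 6)) - 4*9 = 1/(12 + 8) - 36 = 1/20 - 36 = -719/20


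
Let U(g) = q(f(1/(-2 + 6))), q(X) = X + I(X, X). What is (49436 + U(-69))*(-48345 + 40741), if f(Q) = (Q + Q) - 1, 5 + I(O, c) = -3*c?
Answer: -375880928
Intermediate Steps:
I(O, c) = -5 - 3*c
f(Q) = -1 + 2*Q (f(Q) = 2*Q - 1 = -1 + 2*Q)
q(X) = -5 - 2*X (q(X) = X + (-5 - 3*X) = -5 - 2*X)
U(g) = -4 (U(g) = -5 - 2*(-1 + 2/(-2 + 6)) = -5 - 2*(-1 + 2/4) = -5 - 2*(-1 + 2*(¼)) = -5 - 2*(-1 + ½) = -5 - 2*(-½) = -5 + 1 = -4)
(49436 + U(-69))*(-48345 + 40741) = (49436 - 4)*(-48345 + 40741) = 49432*(-7604) = -375880928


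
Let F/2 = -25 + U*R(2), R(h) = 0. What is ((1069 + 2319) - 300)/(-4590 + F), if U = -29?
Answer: -193/290 ≈ -0.66552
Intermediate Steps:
F = -50 (F = 2*(-25 - 29*0) = 2*(-25 + 0) = 2*(-25) = -50)
((1069 + 2319) - 300)/(-4590 + F) = ((1069 + 2319) - 300)/(-4590 - 50) = (3388 - 300)/(-4640) = 3088*(-1/4640) = -193/290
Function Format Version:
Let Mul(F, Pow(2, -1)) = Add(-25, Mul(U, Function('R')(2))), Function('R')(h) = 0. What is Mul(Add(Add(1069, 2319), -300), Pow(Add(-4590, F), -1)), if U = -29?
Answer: Rational(-193, 290) ≈ -0.66552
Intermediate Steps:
F = -50 (F = Mul(2, Add(-25, Mul(-29, 0))) = Mul(2, Add(-25, 0)) = Mul(2, -25) = -50)
Mul(Add(Add(1069, 2319), -300), Pow(Add(-4590, F), -1)) = Mul(Add(Add(1069, 2319), -300), Pow(Add(-4590, -50), -1)) = Mul(Add(3388, -300), Pow(-4640, -1)) = Mul(3088, Rational(-1, 4640)) = Rational(-193, 290)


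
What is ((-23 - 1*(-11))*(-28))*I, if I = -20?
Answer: -6720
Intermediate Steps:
((-23 - 1*(-11))*(-28))*I = ((-23 - 1*(-11))*(-28))*(-20) = ((-23 + 11)*(-28))*(-20) = -12*(-28)*(-20) = 336*(-20) = -6720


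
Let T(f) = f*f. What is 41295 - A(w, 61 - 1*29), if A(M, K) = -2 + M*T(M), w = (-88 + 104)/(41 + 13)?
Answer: 812848339/19683 ≈ 41297.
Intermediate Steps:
w = 8/27 (w = 16/54 = 16*(1/54) = 8/27 ≈ 0.29630)
T(f) = f**2
A(M, K) = -2 + M**3 (A(M, K) = -2 + M*M**2 = -2 + M**3)
41295 - A(w, 61 - 1*29) = 41295 - (-2 + (8/27)**3) = 41295 - (-2 + 512/19683) = 41295 - 1*(-38854/19683) = 41295 + 38854/19683 = 812848339/19683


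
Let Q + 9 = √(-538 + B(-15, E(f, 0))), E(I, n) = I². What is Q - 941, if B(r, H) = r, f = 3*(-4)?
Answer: -950 + I*√553 ≈ -950.0 + 23.516*I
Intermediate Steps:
f = -12
Q = -9 + I*√553 (Q = -9 + √(-538 - 15) = -9 + √(-553) = -9 + I*√553 ≈ -9.0 + 23.516*I)
Q - 941 = (-9 + I*√553) - 941 = -950 + I*√553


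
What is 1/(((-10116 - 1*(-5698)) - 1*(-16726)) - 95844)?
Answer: -1/83536 ≈ -1.1971e-5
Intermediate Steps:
1/(((-10116 - 1*(-5698)) - 1*(-16726)) - 95844) = 1/(((-10116 + 5698) + 16726) - 95844) = 1/((-4418 + 16726) - 95844) = 1/(12308 - 95844) = 1/(-83536) = -1/83536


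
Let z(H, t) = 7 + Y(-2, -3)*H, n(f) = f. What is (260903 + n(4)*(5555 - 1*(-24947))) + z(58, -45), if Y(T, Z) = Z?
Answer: 382744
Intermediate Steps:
z(H, t) = 7 - 3*H
(260903 + n(4)*(5555 - 1*(-24947))) + z(58, -45) = (260903 + 4*(5555 - 1*(-24947))) + (7 - 3*58) = (260903 + 4*(5555 + 24947)) + (7 - 174) = (260903 + 4*30502) - 167 = (260903 + 122008) - 167 = 382911 - 167 = 382744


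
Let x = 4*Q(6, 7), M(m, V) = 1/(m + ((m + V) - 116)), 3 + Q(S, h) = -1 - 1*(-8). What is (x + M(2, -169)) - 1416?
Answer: -393401/281 ≈ -1400.0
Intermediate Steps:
Q(S, h) = 4 (Q(S, h) = -3 + (-1 - 1*(-8)) = -3 + (-1 + 8) = -3 + 7 = 4)
M(m, V) = 1/(-116 + V + 2*m) (M(m, V) = 1/(m + ((V + m) - 116)) = 1/(m + (-116 + V + m)) = 1/(-116 + V + 2*m))
x = 16 (x = 4*4 = 16)
(x + M(2, -169)) - 1416 = (16 + 1/(-116 - 169 + 2*2)) - 1416 = (16 + 1/(-116 - 169 + 4)) - 1416 = (16 + 1/(-281)) - 1416 = (16 - 1/281) - 1416 = 4495/281 - 1416 = -393401/281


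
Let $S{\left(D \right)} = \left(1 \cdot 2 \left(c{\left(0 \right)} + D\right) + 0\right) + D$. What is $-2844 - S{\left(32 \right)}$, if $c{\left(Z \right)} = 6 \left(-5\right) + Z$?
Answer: $-2880$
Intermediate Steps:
$c{\left(Z \right)} = -30 + Z$
$S{\left(D \right)} = -60 + 3 D$ ($S{\left(D \right)} = \left(1 \cdot 2 \left(\left(-30 + 0\right) + D\right) + 0\right) + D = \left(2 \left(-30 + D\right) + 0\right) + D = \left(\left(-60 + 2 D\right) + 0\right) + D = \left(-60 + 2 D\right) + D = -60 + 3 D$)
$-2844 - S{\left(32 \right)} = -2844 - \left(-60 + 3 \cdot 32\right) = -2844 - \left(-60 + 96\right) = -2844 - 36 = -2880$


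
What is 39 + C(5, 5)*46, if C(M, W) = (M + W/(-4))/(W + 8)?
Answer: 1359/26 ≈ 52.269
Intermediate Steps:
C(M, W) = (M - W/4)/(8 + W) (C(M, W) = (M + W*(-1/4))/(8 + W) = (M - W/4)/(8 + W))
39 + C(5, 5)*46 = 39 + ((5 - 1/4*5)/(8 + 5))*46 = 39 + ((5 - 5/4)/13)*46 = 39 + ((1/13)*(15/4))*46 = 39 + (15/52)*46 = 39 + 345/26 = 1359/26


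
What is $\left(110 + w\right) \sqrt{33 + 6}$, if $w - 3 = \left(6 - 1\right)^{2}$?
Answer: $138 \sqrt{39} \approx 861.81$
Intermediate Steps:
$w = 28$ ($w = 3 + \left(6 - 1\right)^{2} = 3 + 5^{2} = 3 + 25 = 28$)
$\left(110 + w\right) \sqrt{33 + 6} = \left(110 + 28\right) \sqrt{33 + 6} = 138 \sqrt{39}$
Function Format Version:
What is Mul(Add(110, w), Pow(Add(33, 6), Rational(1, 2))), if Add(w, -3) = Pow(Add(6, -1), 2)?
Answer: Mul(138, Pow(39, Rational(1, 2))) ≈ 861.81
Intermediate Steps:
w = 28 (w = Add(3, Pow(Add(6, -1), 2)) = Add(3, Pow(5, 2)) = Add(3, 25) = 28)
Mul(Add(110, w), Pow(Add(33, 6), Rational(1, 2))) = Mul(Add(110, 28), Pow(Add(33, 6), Rational(1, 2))) = Mul(138, Pow(39, Rational(1, 2)))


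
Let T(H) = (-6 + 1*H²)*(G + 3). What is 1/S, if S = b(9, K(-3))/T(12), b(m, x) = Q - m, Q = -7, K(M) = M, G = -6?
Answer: 207/8 ≈ 25.875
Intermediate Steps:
T(H) = 18 - 3*H² (T(H) = (-6 + 1*H²)*(-6 + 3) = (-6 + H²)*(-3) = 18 - 3*H²)
b(m, x) = -7 - m
S = 8/207 (S = (-7 - 1*9)/(18 - 3*12²) = (-7 - 9)/(18 - 3*144) = -16/(18 - 432) = -16/(-414) = -16*(-1/414) = 8/207 ≈ 0.038647)
1/S = 1/(8/207) = 207/8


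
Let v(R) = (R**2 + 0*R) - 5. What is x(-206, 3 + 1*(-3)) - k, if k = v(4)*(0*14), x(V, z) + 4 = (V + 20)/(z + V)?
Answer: -319/103 ≈ -3.0971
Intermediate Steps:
x(V, z) = -4 + (20 + V)/(V + z) (x(V, z) = -4 + (V + 20)/(z + V) = -4 + (20 + V)/(V + z))
v(R) = -5 + R**2 (v(R) = (R**2 + 0) - 5 = R**2 - 5 = -5 + R**2)
k = 0 (k = (-5 + 4**2)*(0*14) = (-5 + 16)*0 = 11*0 = 0)
x(-206, 3 + 1*(-3)) - k = (20 - 4*(3 + 1*(-3)) - 3*(-206))/(-206 + (3 + 1*(-3))) - 1*0 = (20 - 4*(3 - 3) + 618)/(-206 + (3 - 3)) + 0 = (20 - 4*0 + 618)/(-206 + 0) + 0 = (20 + 0 + 618)/(-206) + 0 = -1/206*638 + 0 = -319/103 + 0 = -319/103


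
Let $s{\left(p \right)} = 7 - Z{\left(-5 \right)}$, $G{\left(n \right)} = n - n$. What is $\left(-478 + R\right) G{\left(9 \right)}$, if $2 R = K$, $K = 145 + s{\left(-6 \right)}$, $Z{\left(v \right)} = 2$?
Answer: $0$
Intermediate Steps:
$G{\left(n \right)} = 0$
$s{\left(p \right)} = 5$ ($s{\left(p \right)} = 7 - 2 = 5$)
$K = 150$ ($K = 145 + 5 = 150$)
$R = 75$ ($R = \frac{1}{2} \cdot 150 = 75$)
$\left(-478 + R\right) G{\left(9 \right)} = \left(-478 + 75\right) 0 = \left(-403\right) 0 = 0$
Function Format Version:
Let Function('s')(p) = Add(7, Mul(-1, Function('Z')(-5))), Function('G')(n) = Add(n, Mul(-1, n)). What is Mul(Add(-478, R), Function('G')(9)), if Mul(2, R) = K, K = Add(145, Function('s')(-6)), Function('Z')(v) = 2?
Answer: 0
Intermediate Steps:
Function('G')(n) = 0
Function('s')(p) = 5 (Function('s')(p) = Add(7, Mul(-1, 2)) = Add(7, -2) = 5)
K = 150 (K = Add(145, 5) = 150)
R = 75 (R = Mul(Rational(1, 2), 150) = 75)
Mul(Add(-478, R), Function('G')(9)) = Mul(Add(-478, 75), 0) = Mul(-403, 0) = 0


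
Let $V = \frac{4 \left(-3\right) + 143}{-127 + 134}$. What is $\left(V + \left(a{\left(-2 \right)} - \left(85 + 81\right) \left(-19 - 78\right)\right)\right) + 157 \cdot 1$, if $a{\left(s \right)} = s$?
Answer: $\frac{113930}{7} \approx 16276.0$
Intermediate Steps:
$V = \frac{131}{7}$ ($V = \frac{-12 + 143}{7} = 131 \cdot \frac{1}{7} = \frac{131}{7} \approx 18.714$)
$\left(V + \left(a{\left(-2 \right)} - \left(85 + 81\right) \left(-19 - 78\right)\right)\right) + 157 \cdot 1 = \left(\frac{131}{7} - \left(2 + \left(85 + 81\right) \left(-19 - 78\right)\right)\right) + 157 \cdot 1 = \left(\frac{131}{7} - \left(2 + 166 \left(-97\right)\right)\right) + 157 = \left(\frac{131}{7} - -16100\right) + 157 = \left(\frac{131}{7} + \left(-2 + 16102\right)\right) + 157 = \left(\frac{131}{7} + 16100\right) + 157 = \frac{112831}{7} + 157 = \frac{113930}{7}$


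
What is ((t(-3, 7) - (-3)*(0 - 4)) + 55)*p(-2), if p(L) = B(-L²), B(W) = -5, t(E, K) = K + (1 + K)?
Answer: -290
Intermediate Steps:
t(E, K) = 1 + 2*K
p(L) = -5
((t(-3, 7) - (-3)*(0 - 4)) + 55)*p(-2) = (((1 + 2*7) - (-3)*(0 - 4)) + 55)*(-5) = (((1 + 14) - (-3)*(-4)) + 55)*(-5) = ((15 - 1*12) + 55)*(-5) = ((15 - 12) + 55)*(-5) = (3 + 55)*(-5) = 58*(-5) = -290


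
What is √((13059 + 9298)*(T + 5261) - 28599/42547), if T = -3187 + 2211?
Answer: 2*√43355304948090013/42547 ≈ 9787.7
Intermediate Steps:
T = -976
√((13059 + 9298)*(T + 5261) - 28599/42547) = √((13059 + 9298)*(-976 + 5261) - 28599/42547) = √(22357*4285 - 28599*1/42547) = √(95799745 - 28599/42547) = √(4075991721916/42547) = 2*√43355304948090013/42547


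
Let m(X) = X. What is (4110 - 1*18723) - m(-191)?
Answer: -14422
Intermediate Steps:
(4110 - 1*18723) - m(-191) = (4110 - 1*18723) - 1*(-191) = (4110 - 18723) + 191 = -14613 + 191 = -14422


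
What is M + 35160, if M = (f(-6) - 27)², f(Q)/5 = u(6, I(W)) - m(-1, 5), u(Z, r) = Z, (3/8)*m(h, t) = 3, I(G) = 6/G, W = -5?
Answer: 36529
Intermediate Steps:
m(h, t) = 8 (m(h, t) = (8/3)*3 = 8)
f(Q) = -10 (f(Q) = 5*(6 - 1*8) = 5*(6 - 8) = 5*(-2) = -10)
M = 1369 (M = (-10 - 27)² = (-37)² = 1369)
M + 35160 = 1369 + 35160 = 36529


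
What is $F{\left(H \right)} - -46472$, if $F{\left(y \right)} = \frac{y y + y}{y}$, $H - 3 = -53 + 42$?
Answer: $46465$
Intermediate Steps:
$H = -8$ ($H = 3 + \left(-53 + 42\right) = 3 - 11 = -8$)
$F{\left(y \right)} = \frac{y + y^{2}}{y}$ ($F{\left(y \right)} = \frac{y^{2} + y}{y} = \frac{y + y^{2}}{y}$)
$F{\left(H \right)} - -46472 = \left(1 - 8\right) - -46472 = -7 + 46472 = 46465$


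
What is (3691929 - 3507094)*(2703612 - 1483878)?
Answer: 225449533890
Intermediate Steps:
(3691929 - 3507094)*(2703612 - 1483878) = 184835*1219734 = 225449533890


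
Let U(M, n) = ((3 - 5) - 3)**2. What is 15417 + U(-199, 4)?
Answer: 15442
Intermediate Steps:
U(M, n) = 25 (U(M, n) = (-2 - 3)**2 = (-5)**2 = 25)
15417 + U(-199, 4) = 15417 + 25 = 15442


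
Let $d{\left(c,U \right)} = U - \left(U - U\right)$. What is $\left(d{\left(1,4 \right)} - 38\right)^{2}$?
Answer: $1156$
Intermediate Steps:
$d{\left(c,U \right)} = U$ ($d{\left(c,U \right)} = U - 0 = U + 0 = U$)
$\left(d{\left(1,4 \right)} - 38\right)^{2} = \left(4 - 38\right)^{2} = \left(-34\right)^{2} = 1156$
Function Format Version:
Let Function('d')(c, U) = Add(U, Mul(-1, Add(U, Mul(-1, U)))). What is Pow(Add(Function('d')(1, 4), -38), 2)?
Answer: 1156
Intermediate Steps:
Function('d')(c, U) = U (Function('d')(c, U) = Add(U, Mul(-1, 0)) = Add(U, 0) = U)
Pow(Add(Function('d')(1, 4), -38), 2) = Pow(Add(4, -38), 2) = Pow(-34, 2) = 1156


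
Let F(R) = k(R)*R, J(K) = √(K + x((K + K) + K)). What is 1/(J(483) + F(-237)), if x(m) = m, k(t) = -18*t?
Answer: -168507/170367653972 - √483/511102961916 ≈ -9.8912e-7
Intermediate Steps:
J(K) = 2*√K (J(K) = √(K + ((K + K) + K)) = √(K + (2*K + K)) = √(K + 3*K) = √(4*K) = 2*√K)
F(R) = -18*R² (F(R) = (-18*R)*R = -18*R²)
1/(J(483) + F(-237)) = 1/(2*√483 - 18*(-237)²) = 1/(2*√483 - 18*56169) = 1/(2*√483 - 1011042) = 1/(-1011042 + 2*√483)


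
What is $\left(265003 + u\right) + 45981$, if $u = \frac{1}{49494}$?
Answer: $\frac{15391842097}{49494} \approx 3.1098 \cdot 10^{5}$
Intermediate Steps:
$u = \frac{1}{49494} \approx 2.0204 \cdot 10^{-5}$
$\left(265003 + u\right) + 45981 = \left(265003 + \frac{1}{49494}\right) + 45981 = \frac{13116058483}{49494} + 45981 = \frac{15391842097}{49494}$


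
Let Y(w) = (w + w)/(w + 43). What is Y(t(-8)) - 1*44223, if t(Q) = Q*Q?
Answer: -4731733/107 ≈ -44222.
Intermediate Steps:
t(Q) = Q**2
Y(w) = 2*w/(43 + w) (Y(w) = (2*w)/(43 + w) = 2*w/(43 + w))
Y(t(-8)) - 1*44223 = 2*(-8)**2/(43 + (-8)**2) - 1*44223 = 2*64/(43 + 64) - 44223 = 2*64/107 - 44223 = 2*64*(1/107) - 44223 = 128/107 - 44223 = -4731733/107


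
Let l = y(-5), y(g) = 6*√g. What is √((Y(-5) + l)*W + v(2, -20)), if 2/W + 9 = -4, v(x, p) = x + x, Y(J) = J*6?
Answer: 2*√(364 - 39*I*√5)/13 ≈ 2.9559 - 0.34914*I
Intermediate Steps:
Y(J) = 6*J
v(x, p) = 2*x
l = 6*I*√5 (l = 6*√(-5) = 6*(I*√5) = 6*I*√5 ≈ 13.416*I)
W = -2/13 (W = 2/(-9 - 4) = 2/(-13) = 2*(-1/13) = -2/13 ≈ -0.15385)
√((Y(-5) + l)*W + v(2, -20)) = √((6*(-5) + 6*I*√5)*(-2/13) + 2*2) = √((-30 + 6*I*√5)*(-2/13) + 4) = √((60/13 - 12*I*√5/13) + 4) = √(112/13 - 12*I*√5/13)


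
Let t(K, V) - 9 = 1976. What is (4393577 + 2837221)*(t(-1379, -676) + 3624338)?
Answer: 26221209095754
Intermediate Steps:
t(K, V) = 1985 (t(K, V) = 9 + 1976 = 1985)
(4393577 + 2837221)*(t(-1379, -676) + 3624338) = (4393577 + 2837221)*(1985 + 3624338) = 7230798*3626323 = 26221209095754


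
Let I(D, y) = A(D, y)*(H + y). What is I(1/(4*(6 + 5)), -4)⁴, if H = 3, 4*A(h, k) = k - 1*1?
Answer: 625/256 ≈ 2.4414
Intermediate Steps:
A(h, k) = -¼ + k/4 (A(h, k) = (k - 1*1)/4 = (k - 1)/4 = (-1 + k)/4 = -¼ + k/4)
I(D, y) = (3 + y)*(-¼ + y/4) (I(D, y) = (-¼ + y/4)*(3 + y) = (3 + y)*(-¼ + y/4))
I(1/(4*(6 + 5)), -4)⁴ = ((-1 - 4)*(3 - 4)/4)⁴ = ((¼)*(-5)*(-1))⁴ = (5/4)⁴ = 625/256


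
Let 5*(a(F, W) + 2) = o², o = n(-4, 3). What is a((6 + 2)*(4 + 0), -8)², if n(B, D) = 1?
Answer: 81/25 ≈ 3.2400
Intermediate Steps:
o = 1
a(F, W) = -9/5 (a(F, W) = -2 + (⅕)*1² = -2 + (⅕)*1 = -2 + ⅕ = -9/5)
a((6 + 2)*(4 + 0), -8)² = (-9/5)² = 81/25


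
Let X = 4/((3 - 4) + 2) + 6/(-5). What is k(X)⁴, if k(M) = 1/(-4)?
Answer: 1/256 ≈ 0.0039063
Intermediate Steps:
X = 14/5 (X = 4/(-1 + 2) + 6*(-⅕) = 4/1 - 6/5 = 4*1 - 6/5 = 4 - 6/5 = 14/5 ≈ 2.8000)
k(M) = -¼
k(X)⁴ = (-¼)⁴ = 1/256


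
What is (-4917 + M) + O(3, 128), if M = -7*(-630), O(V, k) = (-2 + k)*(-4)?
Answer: -1011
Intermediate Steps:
O(V, k) = 8 - 4*k
M = 4410
(-4917 + M) + O(3, 128) = (-4917 + 4410) + (8 - 4*128) = -507 + (8 - 512) = -507 - 504 = -1011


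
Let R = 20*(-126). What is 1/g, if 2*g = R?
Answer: -1/1260 ≈ -0.00079365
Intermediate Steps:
R = -2520
g = -1260 (g = (1/2)*(-2520) = -1260)
1/g = 1/(-1260) = -1/1260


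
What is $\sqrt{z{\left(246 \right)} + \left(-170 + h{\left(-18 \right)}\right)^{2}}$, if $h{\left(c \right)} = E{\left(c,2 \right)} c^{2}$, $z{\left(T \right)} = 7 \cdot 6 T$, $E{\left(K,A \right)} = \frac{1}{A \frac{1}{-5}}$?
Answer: $2 \sqrt{242683} \approx 985.26$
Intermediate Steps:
$E{\left(K,A \right)} = - \frac{5}{A}$ ($E{\left(K,A \right)} = \frac{1}{A \left(- \frac{1}{5}\right)} = \frac{1}{\left(- \frac{1}{5}\right) A} = - \frac{5}{A}$)
$z{\left(T \right)} = 42 T$
$h{\left(c \right)} = - \frac{5 c^{2}}{2}$ ($h{\left(c \right)} = - \frac{5}{2} c^{2} = \left(-5\right) \frac{1}{2} c^{2} = - \frac{5 c^{2}}{2}$)
$\sqrt{z{\left(246 \right)} + \left(-170 + h{\left(-18 \right)}\right)^{2}} = \sqrt{42 \cdot 246 + \left(-170 - \frac{5 \left(-18\right)^{2}}{2}\right)^{2}} = \sqrt{10332 + \left(-170 - 810\right)^{2}} = \sqrt{10332 + \left(-980\right)^{2}} = \sqrt{10332 + 960400} = \sqrt{970732} = 2 \sqrt{242683}$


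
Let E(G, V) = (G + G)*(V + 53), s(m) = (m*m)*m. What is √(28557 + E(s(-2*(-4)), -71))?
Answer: 45*√5 ≈ 100.62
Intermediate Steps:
s(m) = m³ (s(m) = m²*m = m³)
E(G, V) = 2*G*(53 + V) (E(G, V) = (2*G)*(53 + V) = 2*G*(53 + V))
√(28557 + E(s(-2*(-4)), -71)) = √(28557 + 2*(-2*(-4))³*(53 - 71)) = √(28557 + 2*8³*(-18)) = √(28557 + 2*512*(-18)) = √(28557 - 18432) = √10125 = 45*√5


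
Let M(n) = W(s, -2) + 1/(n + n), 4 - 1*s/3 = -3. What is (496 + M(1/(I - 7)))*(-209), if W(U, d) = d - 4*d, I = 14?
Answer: -211299/2 ≈ -1.0565e+5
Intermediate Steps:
s = 21 (s = 12 - 3*(-3) = 12 + 9 = 21)
W(U, d) = -3*d
M(n) = 6 + 1/(2*n) (M(n) = -3*(-2) + 1/(n + n) = 6 + 1/(2*n))
(496 + M(1/(I - 7)))*(-209) = (496 + (6 + 1/(2*(1/(14 - 7)))))*(-209) = (496 + (6 + 1/(2*(1/7))))*(-209) = (496 + (6 + (1/2)*7))*(-209) = (496 + (6 + 7/2))*(-209) = (496 + 19/2)*(-209) = (1011/2)*(-209) = -211299/2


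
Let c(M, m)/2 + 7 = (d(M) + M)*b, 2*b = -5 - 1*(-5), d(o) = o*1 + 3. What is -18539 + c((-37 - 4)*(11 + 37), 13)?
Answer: -18553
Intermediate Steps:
d(o) = 3 + o (d(o) = o + 3 = 3 + o)
b = 0 (b = (-5 - 1*(-5))/2 = (-5 + 5)/2 = (1/2)*0 = 0)
c(M, m) = -14 (c(M, m) = -14 + 2*(((3 + M) + M)*0) = -14 + 2*((3 + 2*M)*0) = -14 + 2*0 = -14 + 0 = -14)
-18539 + c((-37 - 4)*(11 + 37), 13) = -18539 - 14 = -18553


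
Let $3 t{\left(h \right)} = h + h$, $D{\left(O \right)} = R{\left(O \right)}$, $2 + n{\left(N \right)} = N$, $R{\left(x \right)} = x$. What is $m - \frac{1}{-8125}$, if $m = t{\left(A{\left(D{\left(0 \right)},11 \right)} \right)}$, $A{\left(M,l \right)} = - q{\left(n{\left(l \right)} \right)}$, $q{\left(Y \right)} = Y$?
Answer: $- \frac{48749}{8125} \approx -5.9999$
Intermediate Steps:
$n{\left(N \right)} = -2 + N$
$D{\left(O \right)} = O$
$A{\left(M,l \right)} = 2 - l$ ($A{\left(M,l \right)} = - (-2 + l) = 2 - l$)
$t{\left(h \right)} = \frac{2 h}{3}$ ($t{\left(h \right)} = \frac{h + h}{3} = \frac{2 h}{3}$)
$m = -6$ ($m = \frac{2 \left(2 - 11\right)}{3} = \frac{2}{3} \left(-9\right) = -6$)
$m - \frac{1}{-8125} = -6 - \frac{1}{-8125} = -6 - - \frac{1}{8125} = -6 + \frac{1}{8125} = - \frac{48749}{8125}$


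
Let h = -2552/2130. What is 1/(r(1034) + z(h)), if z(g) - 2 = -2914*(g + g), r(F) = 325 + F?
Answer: 1065/8885993 ≈ 0.00011985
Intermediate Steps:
h = -1276/1065 (h = -2552*1/2130 = -1276/1065 ≈ -1.1981)
z(g) = 2 - 5828*g (z(g) = 2 - 2914*(g + g) = 2 - 5828*g)
1/(r(1034) + z(h)) = 1/((325 + 1034) + (2 - 5828*(-1276/1065))) = 1/(1359 + (2 + 7436528/1065)) = 1/(1359 + 7438658/1065) = 1/(8885993/1065) = 1065/8885993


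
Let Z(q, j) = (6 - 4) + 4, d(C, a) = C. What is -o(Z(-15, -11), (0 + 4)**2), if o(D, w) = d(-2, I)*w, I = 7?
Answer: 32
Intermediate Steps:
Z(q, j) = 6 (Z(q, j) = 2 + 4 = 6)
o(D, w) = -2*w
-o(Z(-15, -11), (0 + 4)**2) = -(-2)*(0 + 4)**2 = -(-2)*4**2 = -(-2)*16 = -1*(-32) = 32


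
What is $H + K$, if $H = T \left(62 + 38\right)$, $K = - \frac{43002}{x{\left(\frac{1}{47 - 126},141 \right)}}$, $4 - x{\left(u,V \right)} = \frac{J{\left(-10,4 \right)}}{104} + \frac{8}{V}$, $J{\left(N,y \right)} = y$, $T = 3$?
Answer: $- \frac{153350832}{14315} \approx -10713.0$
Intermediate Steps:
$x{\left(u,V \right)} = \frac{103}{26} - \frac{8}{V}$ ($x{\left(u,V \right)} = 4 - \left(\frac{4}{104} + \frac{8}{V}\right) = 4 - \left(4 \cdot \frac{1}{104} + \frac{8}{V}\right) = 4 - \left(\frac{1}{26} + \frac{8}{V}\right) = \frac{103}{26} - \frac{8}{V}$)
$K = - \frac{157645332}{14315}$ ($K = - \frac{43002}{\frac{103}{26} - \frac{8}{141}} = - \frac{43002}{\frac{14315}{3666}} = \left(-43002\right) \frac{3666}{14315} = - \frac{157645332}{14315} \approx -11013.0$)
$H = 300$ ($H = 3 \left(62 + 38\right) = 3 \cdot 100 = 300$)
$H + K = 300 - \frac{157645332}{14315} = - \frac{153350832}{14315}$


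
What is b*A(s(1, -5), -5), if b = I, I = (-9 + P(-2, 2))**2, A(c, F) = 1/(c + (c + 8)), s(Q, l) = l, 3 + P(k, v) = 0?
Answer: -72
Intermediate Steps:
P(k, v) = -3 (P(k, v) = -3 + 0 = -3)
A(c, F) = 1/(8 + 2*c) (A(c, F) = 1/(c + (8 + c)) = 1/(8 + 2*c))
I = 144 (I = (-9 - 3)**2 = (-12)**2 = 144)
b = 144
b*A(s(1, -5), -5) = 144*(1/(2*(4 - 5))) = 144*((1/2)/(-1)) = 144*((1/2)*(-1)) = 144*(-1/2) = -72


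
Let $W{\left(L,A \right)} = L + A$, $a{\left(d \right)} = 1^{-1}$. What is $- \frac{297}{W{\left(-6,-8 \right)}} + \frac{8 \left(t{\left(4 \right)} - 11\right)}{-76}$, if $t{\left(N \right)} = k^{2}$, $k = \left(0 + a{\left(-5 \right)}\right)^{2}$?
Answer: $\frac{5923}{266} \approx 22.267$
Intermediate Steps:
$a{\left(d \right)} = 1$
$W{\left(L,A \right)} = A + L$
$k = 1$ ($k = \left(0 + 1\right)^{2} = 1^{2} = 1$)
$t{\left(N \right)} = 1$ ($t{\left(N \right)} = 1^{2} = 1$)
$- \frac{297}{W{\left(-6,-8 \right)}} + \frac{8 \left(t{\left(4 \right)} - 11\right)}{-76} = - \frac{297}{-8 - 6} + \frac{8 \left(1 - 11\right)}{-76} = - \frac{297}{-14} + 8 \left(-10\right) \left(- \frac{1}{76}\right) = \left(-297\right) \left(- \frac{1}{14}\right) - - \frac{20}{19} = \frac{297}{14} + \frac{20}{19} = \frac{5923}{266}$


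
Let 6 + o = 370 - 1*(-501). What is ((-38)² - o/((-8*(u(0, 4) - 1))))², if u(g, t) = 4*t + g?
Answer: 1213059241/576 ≈ 2.1060e+6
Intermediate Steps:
o = 865 (o = -6 + (370 - 1*(-501)) = -6 + (370 + 501) = -6 + 871 = 865)
u(g, t) = g + 4*t
((-38)² - o/((-8*(u(0, 4) - 1))))² = ((-38)² - 865/((-8*((0 + 4*4) - 1))))² = (1444 - 865/((-8*((0 + 16) - 1))))² = (1444 - 865/((-8*(16 - 1))))² = (1444 - 865/((-8*15)))² = (1444 - 865/(-120))² = (1444 - 865*(-1)/120)² = (1444 - 1*(-173/24))² = (1444 + 173/24)² = (34829/24)² = 1213059241/576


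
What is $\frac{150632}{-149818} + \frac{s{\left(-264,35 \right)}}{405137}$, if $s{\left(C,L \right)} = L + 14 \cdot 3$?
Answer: $- \frac{30507530299}{30348407533} \approx -1.0052$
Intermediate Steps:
$s{\left(C,L \right)} = 42 + L$ ($s{\left(C,L \right)} = L + 42 = 42 + L$)
$\frac{150632}{-149818} + \frac{s{\left(-264,35 \right)}}{405137} = \frac{150632}{-149818} + \frac{42 + 35}{405137} = 150632 \left(- \frac{1}{149818}\right) + 77 \cdot \frac{1}{405137} = - \frac{75316}{74909} + \frac{77}{405137} = - \frac{30507530299}{30348407533}$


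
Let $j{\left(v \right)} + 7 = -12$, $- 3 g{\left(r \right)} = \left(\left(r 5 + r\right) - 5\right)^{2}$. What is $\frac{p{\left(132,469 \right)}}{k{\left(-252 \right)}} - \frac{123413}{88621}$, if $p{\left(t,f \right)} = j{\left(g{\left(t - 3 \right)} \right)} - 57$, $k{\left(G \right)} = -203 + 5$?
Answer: $- \frac{8850289}{8773479} \approx -1.0088$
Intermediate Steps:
$g{\left(r \right)} = - \frac{\left(-5 + 6 r\right)^{2}}{3}$ ($g{\left(r \right)} = - \frac{\left(\left(r 5 + r\right) - 5\right)^{2}}{3} = - \frac{\left(\left(5 r + r\right) - 5\right)^{2}}{3} = - \frac{\left(6 r - 5\right)^{2}}{3} = - \frac{\left(-5 + 6 r\right)^{2}}{3}$)
$j{\left(v \right)} = -19$ ($j{\left(v \right)} = -7 - 12 = -19$)
$k{\left(G \right)} = -198$
$p{\left(t,f \right)} = -76$ ($p{\left(t,f \right)} = -19 - 57 = -76$)
$\frac{p{\left(132,469 \right)}}{k{\left(-252 \right)}} - \frac{123413}{88621} = - \frac{76}{-198} - \frac{123413}{88621} = \left(-76\right) \left(- \frac{1}{198}\right) - \frac{123413}{88621} = \frac{38}{99} - \frac{123413}{88621} = - \frac{8850289}{8773479}$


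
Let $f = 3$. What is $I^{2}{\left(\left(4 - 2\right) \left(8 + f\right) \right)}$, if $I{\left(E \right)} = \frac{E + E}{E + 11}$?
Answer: $\frac{16}{9} \approx 1.7778$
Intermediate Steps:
$I{\left(E \right)} = \frac{2 E}{11 + E}$
$I^{2}{\left(\left(4 - 2\right) \left(8 + f\right) \right)} = \left(\frac{2 \left(4 - 2\right) \left(8 + 3\right)}{11 + \left(4 - 2\right) \left(8 + 3\right)}\right)^{2} = \left(\frac{2 \cdot 2 \cdot 11}{11 + 2 \cdot 11}\right)^{2} = \left(2 \cdot 22 \frac{1}{11 + 22}\right)^{2} = \left(2 \cdot 22 \cdot \frac{1}{33}\right)^{2} = \left(\frac{4}{3}\right)^{2} = \frac{16}{9}$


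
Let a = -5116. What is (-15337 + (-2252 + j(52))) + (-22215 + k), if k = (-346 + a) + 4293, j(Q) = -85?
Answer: -41058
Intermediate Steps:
k = -1169 (k = (-346 - 5116) + 4293 = -5462 + 4293 = -1169)
(-15337 + (-2252 + j(52))) + (-22215 + k) = (-15337 + (-2252 - 85)) + (-22215 - 1169) = (-15337 - 2337) - 23384 = -17674 - 23384 = -41058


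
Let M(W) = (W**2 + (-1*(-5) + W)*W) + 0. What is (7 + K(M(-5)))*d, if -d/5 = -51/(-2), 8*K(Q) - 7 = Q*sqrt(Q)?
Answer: -11985/4 ≈ -2996.3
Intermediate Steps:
M(W) = W**2 + W*(5 + W) (M(W) = (W**2 + (5 + W)*W) + 0 = (W**2 + W*(5 + W)) + 0 = W**2 + W*(5 + W))
K(Q) = 7/8 + Q**(3/2)/8 (K(Q) = 7/8 + (Q*sqrt(Q))/8 = 7/8 + Q**(3/2)/8)
d = -255/2 (d = -(-85)*3/(-2) = -(-85)*3*(-1/2) = -(-85)*(-3)/2 = -5*51/2 = -255/2 ≈ -127.50)
(7 + K(M(-5)))*d = (7 + (7/8 + (-5*(5 + 2*(-5)))**(3/2)/8))*(-255/2) = (7 + (7/8 + (-5*(5 - 10))**(3/2)/8))*(-255/2) = (7 + (7/8 + (-5*(-5))**(3/2)/8))*(-255/2) = (7 + (7/8 + 25**(3/2)/8))*(-255/2) = (7 + (7/8 + (1/8)*125))*(-255/2) = (7 + (7/8 + 125/8))*(-255/2) = (7 + 33/2)*(-255/2) = (47/2)*(-255/2) = -11985/4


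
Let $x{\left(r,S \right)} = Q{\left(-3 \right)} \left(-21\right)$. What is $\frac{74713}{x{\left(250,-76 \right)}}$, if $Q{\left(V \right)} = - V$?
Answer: $- \frac{74713}{63} \approx -1185.9$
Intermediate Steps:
$x{\left(r,S \right)} = -63$ ($x{\left(r,S \right)} = \left(-1\right) \left(-3\right) \left(-21\right) = 3 \left(-21\right) = -63$)
$\frac{74713}{x{\left(250,-76 \right)}} = \frac{74713}{-63} = 74713 \left(- \frac{1}{63}\right) = - \frac{74713}{63}$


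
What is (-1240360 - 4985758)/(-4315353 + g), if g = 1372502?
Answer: 6226118/2942851 ≈ 2.1157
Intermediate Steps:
(-1240360 - 4985758)/(-4315353 + g) = (-1240360 - 4985758)/(-4315353 + 1372502) = -6226118/(-2942851) = -6226118*(-1/2942851) = 6226118/2942851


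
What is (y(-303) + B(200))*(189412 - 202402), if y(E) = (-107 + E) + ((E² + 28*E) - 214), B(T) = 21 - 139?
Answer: -1072753170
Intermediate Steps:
B(T) = -118
y(E) = -321 + E² + 29*E (y(E) = (-107 + E) + (-214 + E² + 28*E) = -321 + E² + 29*E)
(y(-303) + B(200))*(189412 - 202402) = ((-321 + (-303)² + 29*(-303)) - 118)*(189412 - 202402) = ((-321 + 91809 - 8787) - 118)*(-12990) = (82701 - 118)*(-12990) = 82583*(-12990) = -1072753170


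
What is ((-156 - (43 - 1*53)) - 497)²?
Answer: 413449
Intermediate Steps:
((-156 - (43 - 1*53)) - 497)² = ((-156 - (43 - 53)) - 497)² = ((-156 - 1*(-10)) - 497)² = ((-156 + 10) - 497)² = (-146 - 497)² = (-643)² = 413449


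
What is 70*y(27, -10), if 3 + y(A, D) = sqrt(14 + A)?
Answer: -210 + 70*sqrt(41) ≈ 238.22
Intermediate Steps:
y(A, D) = -3 + sqrt(14 + A)
70*y(27, -10) = 70*(-3 + sqrt(14 + 27)) = 70*(-3 + sqrt(41)) = -210 + 70*sqrt(41)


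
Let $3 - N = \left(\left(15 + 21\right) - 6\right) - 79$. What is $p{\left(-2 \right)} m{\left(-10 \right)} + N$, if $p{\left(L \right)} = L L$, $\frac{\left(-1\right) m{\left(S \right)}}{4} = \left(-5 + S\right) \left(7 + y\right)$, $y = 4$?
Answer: $2692$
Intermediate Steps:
$m{\left(S \right)} = 220 - 44 S$ ($m{\left(S \right)} = - 4 \left(-5 + S\right) \left(7 + 4\right) = - 4 \left(-5 + S\right) 11 = - 4 \left(-55 + 11 S\right) = 220 - 44 S$)
$p{\left(L \right)} = L^{2}$
$N = 52$ ($N = 3 - \left(\left(\left(15 + 21\right) - 6\right) - 79\right) = 3 - \left(\left(36 - 6\right) - 79\right) = 3 - \left(30 - 79\right) = 3 - -49 = 3 + 49 = 52$)
$p{\left(-2 \right)} m{\left(-10 \right)} + N = \left(-2\right)^{2} \left(220 - -440\right) + 52 = 4 \left(220 + 440\right) + 52 = 4 \cdot 660 + 52 = 2640 + 52 = 2692$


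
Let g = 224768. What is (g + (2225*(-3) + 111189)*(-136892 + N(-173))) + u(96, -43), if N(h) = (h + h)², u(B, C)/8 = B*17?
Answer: -1794894640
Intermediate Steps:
u(B, C) = 136*B (u(B, C) = 8*(B*17) = 8*(17*B) = 136*B)
N(h) = 4*h² (N(h) = (2*h)² = 4*h²)
(g + (2225*(-3) + 111189)*(-136892 + N(-173))) + u(96, -43) = (224768 + (2225*(-3) + 111189)*(-136892 + 4*(-173)²)) + 136*96 = (224768 + (-6675 + 111189)*(-136892 + 4*29929)) + 13056 = (224768 + 104514*(-136892 + 119716)) + 13056 = (224768 + 104514*(-17176)) + 13056 = (224768 - 1795132464) + 13056 = -1794907696 + 13056 = -1794894640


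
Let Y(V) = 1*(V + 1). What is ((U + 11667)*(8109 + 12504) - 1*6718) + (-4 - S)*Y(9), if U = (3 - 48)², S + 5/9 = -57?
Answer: 2540043122/9 ≈ 2.8223e+8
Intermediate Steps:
S = -518/9 (S = -5/9 - 57 = -518/9 ≈ -57.556)
Y(V) = 1 + V (Y(V) = 1*(1 + V) = 1 + V)
U = 2025 (U = (-45)² = 2025)
((U + 11667)*(8109 + 12504) - 1*6718) + (-4 - S)*Y(9) = ((2025 + 11667)*(8109 + 12504) - 1*6718) + (-4 - 1*(-518/9))*(1 + 9) = (13692*20613 - 6718) + (-4 + 518/9)*10 = (282233196 - 6718) + (482/9)*10 = 282226478 + 4820/9 = 2540043122/9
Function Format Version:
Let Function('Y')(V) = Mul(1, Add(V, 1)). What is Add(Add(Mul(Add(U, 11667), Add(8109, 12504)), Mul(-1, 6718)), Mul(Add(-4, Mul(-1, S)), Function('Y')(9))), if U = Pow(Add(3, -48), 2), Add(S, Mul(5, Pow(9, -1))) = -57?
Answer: Rational(2540043122, 9) ≈ 2.8223e+8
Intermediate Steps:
S = Rational(-518, 9) (S = Add(Rational(-5, 9), -57) = Rational(-518, 9) ≈ -57.556)
Function('Y')(V) = Add(1, V) (Function('Y')(V) = Mul(1, Add(1, V)) = Add(1, V))
U = 2025 (U = Pow(-45, 2) = 2025)
Add(Add(Mul(Add(U, 11667), Add(8109, 12504)), Mul(-1, 6718)), Mul(Add(-4, Mul(-1, S)), Function('Y')(9))) = Add(Add(Mul(Add(2025, 11667), Add(8109, 12504)), Mul(-1, 6718)), Mul(Add(-4, Mul(-1, Rational(-518, 9))), Add(1, 9))) = Add(Add(Mul(13692, 20613), -6718), Mul(Add(-4, Rational(518, 9)), 10)) = Add(Add(282233196, -6718), Mul(Rational(482, 9), 10)) = Add(282226478, Rational(4820, 9)) = Rational(2540043122, 9)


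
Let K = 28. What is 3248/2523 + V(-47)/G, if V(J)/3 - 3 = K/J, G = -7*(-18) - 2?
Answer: 682229/507036 ≈ 1.3455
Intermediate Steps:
G = 124 (G = 126 - 2 = 124)
V(J) = 9 + 84/J (V(J) = 9 + 3*(28/J) = 9 + 84/J)
3248/2523 + V(-47)/G = 3248/2523 + (9 + 84/(-47))/124 = 3248*(1/2523) + (9 + 84*(-1/47))*(1/124) = 112/87 + (9 - 84/47)*(1/124) = 112/87 + (339/47)*(1/124) = 112/87 + 339/5828 = 682229/507036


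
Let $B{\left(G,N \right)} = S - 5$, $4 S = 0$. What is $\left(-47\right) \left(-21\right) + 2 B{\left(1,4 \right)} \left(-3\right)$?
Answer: $1017$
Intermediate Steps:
$S = 0$ ($S = \frac{1}{4} \cdot 0 = 0$)
$B{\left(G,N \right)} = -5$ ($B{\left(G,N \right)} = 0 - 5 = -5$)
$\left(-47\right) \left(-21\right) + 2 B{\left(1,4 \right)} \left(-3\right) = \left(-47\right) \left(-21\right) + 2 \left(-5\right) \left(-3\right) = 987 - -30 = 987 + 30 = 1017$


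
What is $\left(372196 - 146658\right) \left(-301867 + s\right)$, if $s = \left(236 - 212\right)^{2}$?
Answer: $-67952569558$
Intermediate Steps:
$s = 576$ ($s = 24^{2} = 576$)
$\left(372196 - 146658\right) \left(-301867 + s\right) = \left(372196 - 146658\right) \left(-301867 + 576\right) = 225538 \left(-301291\right) = -67952569558$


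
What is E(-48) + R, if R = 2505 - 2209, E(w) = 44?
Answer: 340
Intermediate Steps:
R = 296
E(-48) + R = 44 + 296 = 340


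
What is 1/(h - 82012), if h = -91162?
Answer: -1/173174 ≈ -5.7745e-6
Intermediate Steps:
1/(h - 82012) = 1/(-91162 - 82012) = 1/(-173174) = -1/173174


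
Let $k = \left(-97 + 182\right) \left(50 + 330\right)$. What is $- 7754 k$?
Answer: $-250454200$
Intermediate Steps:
$k = 32300$ ($k = 85 \cdot 380 = 32300$)
$- 7754 k = \left(-7754\right) 32300 = -250454200$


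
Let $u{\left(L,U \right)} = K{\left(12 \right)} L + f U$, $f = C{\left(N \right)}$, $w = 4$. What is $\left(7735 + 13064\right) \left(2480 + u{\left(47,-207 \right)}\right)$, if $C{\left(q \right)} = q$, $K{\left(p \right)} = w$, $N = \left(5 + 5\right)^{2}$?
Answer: $-375047568$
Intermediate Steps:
$N = 100$ ($N = 10^{2} = 100$)
$K{\left(p \right)} = 4$
$f = 100$
$u{\left(L,U \right)} = 4 L + 100 U$
$\left(7735 + 13064\right) \left(2480 + u{\left(47,-207 \right)}\right) = \left(7735 + 13064\right) \left(2480 + \left(4 \cdot 47 + 100 \left(-207\right)\right)\right) = 20799 \left(2480 + \left(188 - 20700\right)\right) = 20799 \left(2480 - 20512\right) = 20799 \left(-18032\right) = -375047568$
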